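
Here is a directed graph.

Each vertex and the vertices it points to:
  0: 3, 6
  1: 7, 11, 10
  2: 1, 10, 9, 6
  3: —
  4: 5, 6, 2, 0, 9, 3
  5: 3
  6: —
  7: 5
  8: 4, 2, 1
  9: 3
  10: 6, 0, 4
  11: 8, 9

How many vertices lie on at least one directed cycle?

A vertex is on a directed cycle iff it belongs to a strongly connected component of size ≥ 2 (or has a self-loop).
The vertices on cycles are {1, 2, 4, 8, 10, 11} — 6 in total.

6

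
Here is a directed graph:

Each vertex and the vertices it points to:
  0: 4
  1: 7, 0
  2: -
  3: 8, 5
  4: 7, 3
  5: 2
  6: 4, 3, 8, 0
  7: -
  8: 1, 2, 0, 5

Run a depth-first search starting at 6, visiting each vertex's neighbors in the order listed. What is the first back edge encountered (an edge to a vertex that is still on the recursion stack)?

DFS from 6 (visiting each vertex's neighbors in the order listed); mark gray on enter, black on exit:
6 gray
  4 gray
    7 gray
    7 black
    3 gray
      8 gray
        1 gray
          1→7: 7 black — skip
          0 gray
            0→4: 4 is gray → back edge
First back edge: 0 → 4.

0→4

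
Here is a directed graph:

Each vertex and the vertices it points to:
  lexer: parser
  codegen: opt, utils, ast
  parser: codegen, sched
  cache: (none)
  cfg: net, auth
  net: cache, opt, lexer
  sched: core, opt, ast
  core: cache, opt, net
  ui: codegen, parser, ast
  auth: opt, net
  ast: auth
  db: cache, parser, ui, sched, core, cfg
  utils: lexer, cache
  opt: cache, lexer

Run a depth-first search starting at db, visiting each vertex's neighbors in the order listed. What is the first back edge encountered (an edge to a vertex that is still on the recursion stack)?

DFS from db (visiting each vertex's neighbors in the order listed); mark gray on enter, black on exit:
db gray
  cache gray
  cache black
  parser gray
    codegen gray
      opt gray
        opt→cache: cache black — skip
        lexer gray
          lexer→parser: parser is gray → back edge
First back edge: lexer → parser.

lexer→parser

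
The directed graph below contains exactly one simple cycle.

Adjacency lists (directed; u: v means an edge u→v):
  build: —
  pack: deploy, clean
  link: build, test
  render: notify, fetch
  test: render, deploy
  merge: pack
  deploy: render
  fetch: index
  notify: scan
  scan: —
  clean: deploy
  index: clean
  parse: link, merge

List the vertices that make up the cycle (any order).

clean, fetch, index, deploy, render

DFS with gray/black marking from render:
render gray
  notify gray
    scan gray
    scan black
  notify black
  fetch gray
    index gray
      clean gray
        deploy gray
          deploy→render: render is gray → back edge
Back edge closes the cycle render → fetch → index → clean → deploy → render; its vertices are {clean, fetch, index, deploy, render}.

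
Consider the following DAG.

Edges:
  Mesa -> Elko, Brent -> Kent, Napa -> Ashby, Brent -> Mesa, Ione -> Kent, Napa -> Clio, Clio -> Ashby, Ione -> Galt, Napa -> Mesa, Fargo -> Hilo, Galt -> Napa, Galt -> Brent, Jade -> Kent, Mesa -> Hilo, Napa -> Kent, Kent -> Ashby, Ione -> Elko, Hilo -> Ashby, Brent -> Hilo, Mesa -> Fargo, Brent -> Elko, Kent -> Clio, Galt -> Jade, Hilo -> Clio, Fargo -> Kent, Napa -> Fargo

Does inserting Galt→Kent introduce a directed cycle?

No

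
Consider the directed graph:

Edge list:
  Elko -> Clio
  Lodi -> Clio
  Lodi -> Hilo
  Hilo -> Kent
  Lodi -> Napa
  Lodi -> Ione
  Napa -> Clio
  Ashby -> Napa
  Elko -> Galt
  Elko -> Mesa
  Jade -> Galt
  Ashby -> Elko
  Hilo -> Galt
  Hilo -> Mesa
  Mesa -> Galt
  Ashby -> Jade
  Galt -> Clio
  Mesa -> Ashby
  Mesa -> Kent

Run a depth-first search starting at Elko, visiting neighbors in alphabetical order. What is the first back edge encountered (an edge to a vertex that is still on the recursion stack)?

DFS from Elko (visiting neighbors in alphabetical order); mark gray on enter, black on exit:
Elko gray
  Clio gray
  Clio black
  Galt gray
    Galt→Clio: Clio black — skip
  Galt black
  Mesa gray
    Ashby gray
      Ashby→Elko: Elko is gray → back edge
First back edge: Ashby → Elko.

Ashby→Elko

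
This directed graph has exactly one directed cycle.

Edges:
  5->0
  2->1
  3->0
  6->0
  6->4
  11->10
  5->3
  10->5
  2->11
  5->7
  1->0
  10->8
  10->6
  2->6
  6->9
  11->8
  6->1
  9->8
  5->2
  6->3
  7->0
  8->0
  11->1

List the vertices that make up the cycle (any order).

2, 5, 10, 11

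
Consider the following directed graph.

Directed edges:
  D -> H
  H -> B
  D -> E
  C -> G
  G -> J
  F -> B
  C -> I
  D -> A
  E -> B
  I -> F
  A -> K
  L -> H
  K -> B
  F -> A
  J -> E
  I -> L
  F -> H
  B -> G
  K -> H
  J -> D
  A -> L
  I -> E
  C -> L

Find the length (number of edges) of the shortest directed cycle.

For each vertex v, BFS finds the shortest path from v back to v.
The shortest such closed walk is G → J → E → B → G, length 4.

4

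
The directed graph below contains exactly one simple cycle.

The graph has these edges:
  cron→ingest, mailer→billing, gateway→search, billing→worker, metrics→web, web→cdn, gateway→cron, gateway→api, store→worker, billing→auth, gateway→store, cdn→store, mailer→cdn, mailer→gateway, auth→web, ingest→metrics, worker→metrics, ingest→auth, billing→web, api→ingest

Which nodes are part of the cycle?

DFS with gray/black marking from cdn:
cdn gray
  store gray
    worker gray
      metrics gray
        web gray
          web→cdn: cdn is gray → back edge
Back edge closes the cycle cdn → store → worker → metrics → web → cdn; its vertices are {cdn, web, store, worker, metrics}.

cdn, web, store, worker, metrics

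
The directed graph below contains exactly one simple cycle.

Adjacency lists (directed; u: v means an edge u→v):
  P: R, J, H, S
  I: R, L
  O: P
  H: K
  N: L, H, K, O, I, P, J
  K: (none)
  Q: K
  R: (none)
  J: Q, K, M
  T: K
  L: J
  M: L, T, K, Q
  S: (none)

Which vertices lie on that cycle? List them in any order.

J, L, M

DFS with gray/black marking from J:
J gray
  Q gray
    K gray
    K black
  Q black
  J→K: K black — skip
  M gray
    L gray
      L→J: J is gray → back edge
Back edge closes the cycle J → M → L → J; its vertices are {J, L, M}.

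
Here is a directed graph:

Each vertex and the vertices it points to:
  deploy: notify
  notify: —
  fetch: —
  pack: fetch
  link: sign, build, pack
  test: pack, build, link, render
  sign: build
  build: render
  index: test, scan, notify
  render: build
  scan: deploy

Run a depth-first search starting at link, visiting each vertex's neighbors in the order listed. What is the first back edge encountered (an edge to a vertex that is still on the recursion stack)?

DFS from link (visiting each vertex's neighbors in the order listed); mark gray on enter, black on exit:
link gray
  sign gray
    build gray
      render gray
        render→build: build is gray → back edge
First back edge: render → build.

render->build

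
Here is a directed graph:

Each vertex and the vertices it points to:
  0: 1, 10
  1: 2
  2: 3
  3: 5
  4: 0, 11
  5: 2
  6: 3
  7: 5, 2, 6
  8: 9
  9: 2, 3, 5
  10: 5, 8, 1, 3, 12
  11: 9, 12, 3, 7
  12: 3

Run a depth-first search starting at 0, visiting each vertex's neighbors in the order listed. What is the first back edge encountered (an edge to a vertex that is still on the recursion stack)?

5→2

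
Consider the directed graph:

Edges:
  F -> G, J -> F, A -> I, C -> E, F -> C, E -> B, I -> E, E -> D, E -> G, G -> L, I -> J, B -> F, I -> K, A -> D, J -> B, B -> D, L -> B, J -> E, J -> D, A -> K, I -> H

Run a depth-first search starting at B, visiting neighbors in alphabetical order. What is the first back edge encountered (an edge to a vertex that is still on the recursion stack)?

E->B

DFS from B (visiting neighbors in alphabetical order); mark gray on enter, black on exit:
B gray
  D gray
  D black
  F gray
    C gray
      E gray
        E→B: B is gray → back edge
First back edge: E → B.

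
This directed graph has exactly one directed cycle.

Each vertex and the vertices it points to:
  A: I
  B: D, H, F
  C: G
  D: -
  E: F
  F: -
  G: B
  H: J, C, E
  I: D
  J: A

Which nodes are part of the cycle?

B, C, G, H

DFS with gray/black marking from H:
H gray
  J gray
    A gray
      I gray
        D gray
        D black
      I black
    A black
  J black
  C gray
    G gray
      B gray
        B→D: D black — skip
        B→H: H is gray → back edge
Back edge closes the cycle H → C → G → B → H; its vertices are {B, C, G, H}.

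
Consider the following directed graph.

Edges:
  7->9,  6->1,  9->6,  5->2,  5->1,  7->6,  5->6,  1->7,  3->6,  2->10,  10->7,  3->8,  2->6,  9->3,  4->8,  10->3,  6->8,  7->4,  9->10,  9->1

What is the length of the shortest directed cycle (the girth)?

For each vertex v, BFS finds the shortest path from v back to v.
The shortest such closed walk is 10 → 7 → 9 → 10, length 3.

3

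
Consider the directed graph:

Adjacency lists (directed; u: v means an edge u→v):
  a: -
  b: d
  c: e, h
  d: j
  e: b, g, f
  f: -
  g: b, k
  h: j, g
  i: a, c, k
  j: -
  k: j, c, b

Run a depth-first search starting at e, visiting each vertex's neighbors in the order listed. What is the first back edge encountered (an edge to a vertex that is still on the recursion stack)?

c->e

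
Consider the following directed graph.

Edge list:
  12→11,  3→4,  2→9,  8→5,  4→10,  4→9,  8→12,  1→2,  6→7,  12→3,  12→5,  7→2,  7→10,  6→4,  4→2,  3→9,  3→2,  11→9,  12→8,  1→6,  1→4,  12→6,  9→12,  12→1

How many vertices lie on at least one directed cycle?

A vertex is on a directed cycle iff it belongs to a strongly connected component of size ≥ 2 (or has a self-loop).
The vertices on cycles are {1, 2, 3, 4, 6, 7, 8, 9, 11, 12} — 10 in total.

10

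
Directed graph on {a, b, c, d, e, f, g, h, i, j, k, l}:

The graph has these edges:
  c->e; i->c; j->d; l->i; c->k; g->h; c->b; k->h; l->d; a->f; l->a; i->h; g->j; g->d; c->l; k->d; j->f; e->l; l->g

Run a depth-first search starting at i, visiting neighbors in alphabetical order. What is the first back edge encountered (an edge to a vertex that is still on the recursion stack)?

DFS from i (visiting neighbors in alphabetical order); mark gray on enter, black on exit:
i gray
  c gray
    b gray
    b black
    e gray
      l gray
        a gray
          f gray
          f black
        a black
        d gray
        d black
        g gray
          g→d: d black — skip
          h gray
          h black
          j gray
            j→d: d black — skip
            j→f: f black — skip
          j black
        g black
        l→i: i is gray → back edge
First back edge: l → i.

l→i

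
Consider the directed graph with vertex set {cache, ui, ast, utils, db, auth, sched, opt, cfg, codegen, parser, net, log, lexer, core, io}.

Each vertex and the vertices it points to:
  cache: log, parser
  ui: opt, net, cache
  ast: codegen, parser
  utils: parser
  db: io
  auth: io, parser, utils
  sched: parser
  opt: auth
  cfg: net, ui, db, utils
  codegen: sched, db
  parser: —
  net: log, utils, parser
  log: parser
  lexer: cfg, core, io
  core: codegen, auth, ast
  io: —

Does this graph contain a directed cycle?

No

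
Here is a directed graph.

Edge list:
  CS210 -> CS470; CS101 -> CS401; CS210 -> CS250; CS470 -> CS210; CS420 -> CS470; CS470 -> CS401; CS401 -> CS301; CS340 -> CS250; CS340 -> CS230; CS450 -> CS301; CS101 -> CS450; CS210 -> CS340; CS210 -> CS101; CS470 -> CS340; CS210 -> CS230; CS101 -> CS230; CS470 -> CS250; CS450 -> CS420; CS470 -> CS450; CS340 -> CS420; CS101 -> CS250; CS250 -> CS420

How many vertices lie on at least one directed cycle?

A vertex is on a directed cycle iff it belongs to a strongly connected component of size ≥ 2 (or has a self-loop).
The vertices on cycles are {CS101, CS210, CS250, CS340, CS420, CS450, CS470} — 7 in total.

7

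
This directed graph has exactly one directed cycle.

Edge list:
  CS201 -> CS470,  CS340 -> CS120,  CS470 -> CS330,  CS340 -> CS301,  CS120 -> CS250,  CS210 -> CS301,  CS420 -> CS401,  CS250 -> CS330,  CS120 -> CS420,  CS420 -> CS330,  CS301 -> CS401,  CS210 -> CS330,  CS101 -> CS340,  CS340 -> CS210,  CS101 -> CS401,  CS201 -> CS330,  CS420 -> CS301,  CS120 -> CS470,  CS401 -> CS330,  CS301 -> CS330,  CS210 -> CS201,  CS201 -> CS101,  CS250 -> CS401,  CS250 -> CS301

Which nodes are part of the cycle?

DFS with gray/black marking from CS101:
CS101 gray
  CS401 gray
    CS330 gray
    CS330 black
  CS401 black
  CS340 gray
    CS210 gray
      CS210→CS330: CS330 black — skip
      CS301 gray
        CS301→CS330: CS330 black — skip
        CS301→CS401: CS401 black — skip
      CS301 black
      CS201 gray
        CS201→CS101: CS101 is gray → back edge
Back edge closes the cycle CS101 → CS340 → CS210 → CS201 → CS101; its vertices are {CS101, CS201, CS210, CS340}.

CS101, CS201, CS210, CS340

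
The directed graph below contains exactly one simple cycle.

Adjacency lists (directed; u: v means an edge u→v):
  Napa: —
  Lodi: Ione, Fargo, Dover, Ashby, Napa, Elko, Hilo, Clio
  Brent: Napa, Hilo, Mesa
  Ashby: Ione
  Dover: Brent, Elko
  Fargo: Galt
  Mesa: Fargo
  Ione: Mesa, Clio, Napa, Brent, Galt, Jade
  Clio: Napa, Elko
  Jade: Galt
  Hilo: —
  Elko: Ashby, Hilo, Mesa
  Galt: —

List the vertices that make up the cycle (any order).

Clio, Elko, Ione, Ashby

DFS with gray/black marking from Ione:
Ione gray
  Mesa gray
    Fargo gray
      Galt gray
      Galt black
    Fargo black
  Mesa black
  Clio gray
    Napa gray
    Napa black
    Elko gray
      Ashby gray
        Ashby→Ione: Ione is gray → back edge
Back edge closes the cycle Ione → Clio → Elko → Ashby → Ione; its vertices are {Clio, Elko, Ione, Ashby}.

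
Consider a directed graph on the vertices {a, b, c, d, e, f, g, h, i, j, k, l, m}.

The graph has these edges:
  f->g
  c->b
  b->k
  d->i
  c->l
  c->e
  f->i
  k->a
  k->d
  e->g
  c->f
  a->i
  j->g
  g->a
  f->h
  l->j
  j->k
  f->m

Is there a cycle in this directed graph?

DFS with white/gray/black marking, starting from g:
g gray
  a gray
    i gray
    i black
  a black
g black
b gray
  k gray
    k→a: a black — skip
    d gray
      d→i: i black — skip
    d black
  k black
b black
c gray
  l gray
    j gray
      j→k: k black — skip
      j→g: g black — skip
    j black
  l black
  f gray
    f→i: i black — skip
    m gray
    m black
    f→g: g black — skip
    h gray
    h black
  f black
  c→b: b black — skip
  e gray
    e→g: g black — skip
  e black
c black
Every edge goes to a white or black vertex — no back edge, so the graph is acyclic.

No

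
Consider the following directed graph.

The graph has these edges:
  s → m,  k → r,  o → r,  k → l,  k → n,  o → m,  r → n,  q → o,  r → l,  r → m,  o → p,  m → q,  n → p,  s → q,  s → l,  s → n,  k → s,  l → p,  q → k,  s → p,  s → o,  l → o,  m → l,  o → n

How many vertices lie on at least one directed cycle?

7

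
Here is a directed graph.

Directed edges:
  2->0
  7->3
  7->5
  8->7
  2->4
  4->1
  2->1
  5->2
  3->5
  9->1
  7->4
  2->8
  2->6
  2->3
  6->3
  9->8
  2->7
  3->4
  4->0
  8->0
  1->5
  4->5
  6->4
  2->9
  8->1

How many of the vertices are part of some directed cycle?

A vertex is on a directed cycle iff it belongs to a strongly connected component of size ≥ 2 (or has a self-loop).
The vertices on cycles are {1, 2, 3, 4, 5, 6, 7, 8, 9} — 9 in total.

9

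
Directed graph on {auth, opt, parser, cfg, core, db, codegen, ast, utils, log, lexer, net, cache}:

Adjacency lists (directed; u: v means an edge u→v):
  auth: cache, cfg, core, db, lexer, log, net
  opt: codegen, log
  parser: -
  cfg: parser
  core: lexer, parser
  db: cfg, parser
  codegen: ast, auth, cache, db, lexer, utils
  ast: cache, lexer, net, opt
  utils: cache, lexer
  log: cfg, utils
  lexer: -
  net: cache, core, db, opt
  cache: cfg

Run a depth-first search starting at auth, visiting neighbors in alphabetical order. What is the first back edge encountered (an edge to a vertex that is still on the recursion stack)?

ast→net

DFS from auth (visiting neighbors in alphabetical order); mark gray on enter, black on exit:
auth gray
  cache gray
    cfg gray
      parser gray
      parser black
    cfg black
  cache black
  auth→cfg: cfg black — skip
  core gray
    lexer gray
    lexer black
    core→parser: parser black — skip
  core black
  db gray
    db→cfg: cfg black — skip
    db→parser: parser black — skip
  db black
  auth→lexer: lexer black — skip
  log gray
    log→cfg: cfg black — skip
    utils gray
      utils→cache: cache black — skip
      utils→lexer: lexer black — skip
    utils black
  log black
  net gray
    net→cache: cache black — skip
    net→core: core black — skip
    net→db: db black — skip
    opt gray
      codegen gray
        ast gray
          ast→cache: cache black — skip
          ast→lexer: lexer black — skip
          ast→net: net is gray → back edge
First back edge: ast → net.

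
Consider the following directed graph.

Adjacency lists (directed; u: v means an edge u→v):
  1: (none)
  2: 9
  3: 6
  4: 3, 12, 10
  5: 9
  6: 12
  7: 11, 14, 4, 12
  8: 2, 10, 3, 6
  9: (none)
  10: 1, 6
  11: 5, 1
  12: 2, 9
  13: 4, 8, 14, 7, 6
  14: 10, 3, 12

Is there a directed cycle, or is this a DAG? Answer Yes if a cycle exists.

No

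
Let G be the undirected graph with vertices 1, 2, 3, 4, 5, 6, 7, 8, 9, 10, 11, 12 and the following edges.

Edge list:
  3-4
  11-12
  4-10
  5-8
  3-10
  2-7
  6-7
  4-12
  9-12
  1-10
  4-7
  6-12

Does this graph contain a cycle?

Yes

DFS, tracking each vertex's parent; an edge to a visited non-parent vertex closes a cycle.
Start from 9:
visit 9 (parent –)
  visit 12 (parent 9)
    visit 11 (parent 12)
      11–12: parent, skip
    visit 4 (parent 12)
      visit 7 (parent 4)
        visit 6 (parent 7)
          6–12: 12 visited and ≠ parent → cycle
Cycle: 12 – 4 – 7 – 6 – 12.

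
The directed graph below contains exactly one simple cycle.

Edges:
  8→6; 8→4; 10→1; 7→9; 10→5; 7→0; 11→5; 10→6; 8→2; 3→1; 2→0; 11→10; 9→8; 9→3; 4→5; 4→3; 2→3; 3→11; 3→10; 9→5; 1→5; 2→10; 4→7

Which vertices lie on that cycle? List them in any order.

4, 7, 8, 9

DFS with gray/black marking from 8:
8 gray
  4 gray
    7 gray
      0 gray
      0 black
      9 gray
        5 gray
        5 black
        3 gray
          1 gray
            1→5: 5 black — skip
          1 black
          11 gray
            10 gray
              6 gray
              6 black
              10→5: 5 black — skip
              10→1: 1 black — skip
            10 black
            11→5: 5 black — skip
          11 black
          3→10: 10 black — skip
        3 black
        9→8: 8 is gray → back edge
Back edge closes the cycle 8 → 4 → 7 → 9 → 8; its vertices are {4, 7, 8, 9}.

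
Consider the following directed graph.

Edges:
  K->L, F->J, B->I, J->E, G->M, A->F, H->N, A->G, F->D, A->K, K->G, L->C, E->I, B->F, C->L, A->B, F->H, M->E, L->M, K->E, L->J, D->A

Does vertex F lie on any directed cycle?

F is on a cycle iff F can reach itself via ≥1 edge.
F → D → A → F — yes.

Yes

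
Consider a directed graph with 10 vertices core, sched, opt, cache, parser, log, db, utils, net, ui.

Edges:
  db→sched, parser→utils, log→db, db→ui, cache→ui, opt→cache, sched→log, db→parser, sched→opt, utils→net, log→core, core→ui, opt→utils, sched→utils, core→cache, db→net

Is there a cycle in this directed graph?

DFS with white/gray/black marking, starting from cache:
cache gray
  ui gray
  ui black
cache black
core gray
  core→ui: ui black — skip
  core→cache: cache black — skip
core black
sched gray
  utils gray
    net gray
    net black
  utils black
  log gray
    db gray
      db→sched: sched is gray → back edge
Back edge found, so a cycle exists: sched → log → db → sched.

Yes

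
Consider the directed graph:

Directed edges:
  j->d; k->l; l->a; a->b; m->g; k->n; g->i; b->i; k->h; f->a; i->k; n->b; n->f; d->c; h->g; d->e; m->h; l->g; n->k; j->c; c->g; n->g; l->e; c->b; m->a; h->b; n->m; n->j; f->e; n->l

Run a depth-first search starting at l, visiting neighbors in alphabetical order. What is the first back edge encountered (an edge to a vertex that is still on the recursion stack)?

DFS from l (visiting neighbors in alphabetical order); mark gray on enter, black on exit:
l gray
  a gray
    b gray
      i gray
        k gray
          h gray
            h→b: b is gray → back edge
First back edge: h → b.

h→b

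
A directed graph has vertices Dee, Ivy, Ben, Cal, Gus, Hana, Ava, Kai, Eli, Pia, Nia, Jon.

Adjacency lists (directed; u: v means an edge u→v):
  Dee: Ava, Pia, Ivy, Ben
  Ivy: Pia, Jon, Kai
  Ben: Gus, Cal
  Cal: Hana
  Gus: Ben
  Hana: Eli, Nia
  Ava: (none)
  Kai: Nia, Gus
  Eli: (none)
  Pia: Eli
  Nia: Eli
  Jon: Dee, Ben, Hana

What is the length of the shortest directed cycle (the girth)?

For each vertex v, BFS finds the shortest path from v back to v.
The shortest such closed walk is Ben → Gus → Ben, length 2.

2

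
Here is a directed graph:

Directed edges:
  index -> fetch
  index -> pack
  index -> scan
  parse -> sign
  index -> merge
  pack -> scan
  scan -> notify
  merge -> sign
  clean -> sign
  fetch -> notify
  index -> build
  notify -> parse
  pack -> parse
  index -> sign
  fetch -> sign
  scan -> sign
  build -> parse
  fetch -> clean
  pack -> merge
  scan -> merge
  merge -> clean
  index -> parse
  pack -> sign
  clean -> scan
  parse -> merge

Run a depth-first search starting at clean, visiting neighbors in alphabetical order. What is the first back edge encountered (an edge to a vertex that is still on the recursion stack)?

merge→clean

DFS from clean (visiting neighbors in alphabetical order); mark gray on enter, black on exit:
clean gray
  scan gray
    merge gray
      merge→clean: clean is gray → back edge
First back edge: merge → clean.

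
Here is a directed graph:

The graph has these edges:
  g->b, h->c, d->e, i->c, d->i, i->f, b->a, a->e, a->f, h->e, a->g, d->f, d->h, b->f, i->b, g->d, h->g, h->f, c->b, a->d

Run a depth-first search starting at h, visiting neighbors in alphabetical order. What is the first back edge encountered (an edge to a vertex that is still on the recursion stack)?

DFS from h (visiting neighbors in alphabetical order); mark gray on enter, black on exit:
h gray
  c gray
    b gray
      a gray
        d gray
          e gray
          e black
          f gray
          f black
          d→h: h is gray → back edge
First back edge: d → h.

d→h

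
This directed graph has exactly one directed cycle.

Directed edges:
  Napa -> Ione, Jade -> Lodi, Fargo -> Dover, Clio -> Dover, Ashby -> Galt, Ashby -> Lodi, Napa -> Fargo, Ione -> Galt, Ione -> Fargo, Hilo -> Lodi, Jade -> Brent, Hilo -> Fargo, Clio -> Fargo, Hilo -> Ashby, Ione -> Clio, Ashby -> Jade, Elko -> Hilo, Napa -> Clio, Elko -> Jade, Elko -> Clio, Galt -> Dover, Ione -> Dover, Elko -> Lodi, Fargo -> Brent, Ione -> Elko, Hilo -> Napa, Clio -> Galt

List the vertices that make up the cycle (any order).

DFS with gray/black marking from Elko:
Elko gray
  Lodi gray
  Lodi black
  Jade gray
    Jade→Lodi: Lodi black — skip
    Brent gray
    Brent black
  Jade black
  Clio gray
    Dover gray
    Dover black
    Galt gray
      Galt→Dover: Dover black — skip
    Galt black
    Fargo gray
      Fargo→Dover: Dover black — skip
      Fargo→Brent: Brent black — skip
    Fargo black
  Clio black
  Hilo gray
    Ashby gray
      Ashby→Lodi: Lodi black — skip
      Ashby→Galt: Galt black — skip
      Ashby→Jade: Jade black — skip
    Ashby black
    Hilo→Lodi: Lodi black — skip
    Napa gray
      Napa→Fargo: Fargo black — skip
      Napa→Clio: Clio black — skip
      Ione gray
        Ione→Clio: Clio black — skip
        Ione→Dover: Dover black — skip
        Ione→Fargo: Fargo black — skip
        Ione→Elko: Elko is gray → back edge
Back edge closes the cycle Elko → Hilo → Napa → Ione → Elko; its vertices are {Elko, Hilo, Ione, Napa}.

Elko, Hilo, Ione, Napa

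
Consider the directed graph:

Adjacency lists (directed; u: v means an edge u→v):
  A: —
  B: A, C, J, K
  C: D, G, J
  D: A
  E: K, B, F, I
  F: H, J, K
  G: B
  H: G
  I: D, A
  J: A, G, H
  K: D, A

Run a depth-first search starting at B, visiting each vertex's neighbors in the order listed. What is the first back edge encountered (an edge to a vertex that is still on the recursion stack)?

DFS from B (visiting each vertex's neighbors in the order listed); mark gray on enter, black on exit:
B gray
  A gray
  A black
  C gray
    D gray
      D→A: A black — skip
    D black
    G gray
      G→B: B is gray → back edge
First back edge: G → B.

G→B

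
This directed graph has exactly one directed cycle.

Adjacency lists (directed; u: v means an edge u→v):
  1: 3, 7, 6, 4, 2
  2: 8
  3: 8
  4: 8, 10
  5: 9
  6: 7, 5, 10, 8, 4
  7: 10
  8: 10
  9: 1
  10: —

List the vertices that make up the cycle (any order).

1, 5, 6, 9

DFS with gray/black marking from 1:
1 gray
  3 gray
    8 gray
      10 gray
      10 black
    8 black
  3 black
  7 gray
    7→10: 10 black — skip
  7 black
  6 gray
    6→7: 7 black — skip
    5 gray
      9 gray
        9→1: 1 is gray → back edge
Back edge closes the cycle 1 → 6 → 5 → 9 → 1; its vertices are {1, 5, 6, 9}.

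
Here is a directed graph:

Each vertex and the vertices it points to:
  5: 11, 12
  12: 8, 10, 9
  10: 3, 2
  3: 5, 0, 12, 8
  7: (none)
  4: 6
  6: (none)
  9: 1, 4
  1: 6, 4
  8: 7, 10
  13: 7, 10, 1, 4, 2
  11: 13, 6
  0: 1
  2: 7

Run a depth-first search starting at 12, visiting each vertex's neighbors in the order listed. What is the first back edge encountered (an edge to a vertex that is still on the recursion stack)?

DFS from 12 (visiting each vertex's neighbors in the order listed); mark gray on enter, black on exit:
12 gray
  8 gray
    7 gray
    7 black
    10 gray
      3 gray
        5 gray
          11 gray
            13 gray
              13→7: 7 black — skip
              13→10: 10 is gray → back edge
First back edge: 13 → 10.

13→10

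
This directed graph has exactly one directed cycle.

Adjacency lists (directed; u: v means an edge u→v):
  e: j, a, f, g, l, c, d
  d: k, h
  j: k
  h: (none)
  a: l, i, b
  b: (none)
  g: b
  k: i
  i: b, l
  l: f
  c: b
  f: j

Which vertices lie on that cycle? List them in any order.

DFS with gray/black marking from f:
f gray
  j gray
    k gray
      i gray
        b gray
        b black
        l gray
          l→f: f is gray → back edge
Back edge closes the cycle f → j → k → i → l → f; its vertices are {f, i, j, k, l}.

f, i, j, k, l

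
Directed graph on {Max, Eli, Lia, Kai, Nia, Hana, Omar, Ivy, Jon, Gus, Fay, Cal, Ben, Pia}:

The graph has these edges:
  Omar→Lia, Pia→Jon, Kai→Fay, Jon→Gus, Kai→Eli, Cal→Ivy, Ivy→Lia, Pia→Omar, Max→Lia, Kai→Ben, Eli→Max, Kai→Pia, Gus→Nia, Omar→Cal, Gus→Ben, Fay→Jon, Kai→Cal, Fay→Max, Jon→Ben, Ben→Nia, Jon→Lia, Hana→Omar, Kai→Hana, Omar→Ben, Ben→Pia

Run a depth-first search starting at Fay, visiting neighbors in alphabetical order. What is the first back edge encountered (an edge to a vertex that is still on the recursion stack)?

Pia->Jon

DFS from Fay (visiting neighbors in alphabetical order); mark gray on enter, black on exit:
Fay gray
  Jon gray
    Ben gray
      Nia gray
      Nia black
      Pia gray
        Pia→Jon: Jon is gray → back edge
First back edge: Pia → Jon.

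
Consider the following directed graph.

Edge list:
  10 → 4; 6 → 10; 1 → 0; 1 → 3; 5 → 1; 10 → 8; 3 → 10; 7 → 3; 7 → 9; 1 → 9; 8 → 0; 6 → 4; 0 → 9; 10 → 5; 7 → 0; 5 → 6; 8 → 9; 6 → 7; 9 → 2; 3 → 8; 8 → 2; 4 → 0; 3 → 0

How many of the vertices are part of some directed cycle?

6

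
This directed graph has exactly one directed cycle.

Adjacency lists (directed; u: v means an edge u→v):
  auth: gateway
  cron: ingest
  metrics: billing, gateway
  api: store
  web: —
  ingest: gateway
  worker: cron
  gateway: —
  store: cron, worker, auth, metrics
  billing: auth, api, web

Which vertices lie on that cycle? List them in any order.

api, store, billing, metrics

DFS with gray/black marking from api:
api gray
  store gray
    cron gray
      ingest gray
        gateway gray
        gateway black
      ingest black
    cron black
    worker gray
      worker→cron: cron black — skip
    worker black
    auth gray
      auth→gateway: gateway black — skip
    auth black
    metrics gray
      billing gray
        billing→auth: auth black — skip
        billing→api: api is gray → back edge
Back edge closes the cycle api → store → metrics → billing → api; its vertices are {api, store, billing, metrics}.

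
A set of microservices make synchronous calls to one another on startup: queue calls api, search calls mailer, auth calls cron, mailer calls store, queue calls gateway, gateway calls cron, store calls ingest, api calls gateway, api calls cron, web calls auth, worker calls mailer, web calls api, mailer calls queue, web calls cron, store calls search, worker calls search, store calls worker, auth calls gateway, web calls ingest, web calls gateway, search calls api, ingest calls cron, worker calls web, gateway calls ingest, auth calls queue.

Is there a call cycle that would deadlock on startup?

DFS with white/gray/black marking, starting from auth:
auth gray
  gateway gray
    cron gray
    cron black
    ingest gray
      ingest→cron: cron black — skip
    ingest black
  gateway black
  auth→cron: cron black — skip
  queue gray
    api gray
      api→cron: cron black — skip
      api→gateway: gateway black — skip
    api black
    queue→gateway: gateway black — skip
  queue black
auth black
web gray
  web→auth: auth black — skip
  web→gateway: gateway black — skip
  web→api: api black — skip
  web→cron: cron black — skip
  web→ingest: ingest black — skip
web black
store gray
  store→ingest: ingest black — skip
  search gray
    mailer gray
      mailer→store: store is gray → back edge
Back edge found, so a cycle exists: store → search → mailer → store.

Yes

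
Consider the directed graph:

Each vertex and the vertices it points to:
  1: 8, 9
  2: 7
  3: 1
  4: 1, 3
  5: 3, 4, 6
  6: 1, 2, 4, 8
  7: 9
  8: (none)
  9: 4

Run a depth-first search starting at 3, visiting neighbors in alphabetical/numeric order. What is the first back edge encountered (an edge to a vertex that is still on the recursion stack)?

4->1

DFS from 3 (visiting neighbors in alphabetical/numeric order); mark gray on enter, black on exit:
3 gray
  1 gray
    8 gray
    8 black
    9 gray
      4 gray
        4→1: 1 is gray → back edge
First back edge: 4 → 1.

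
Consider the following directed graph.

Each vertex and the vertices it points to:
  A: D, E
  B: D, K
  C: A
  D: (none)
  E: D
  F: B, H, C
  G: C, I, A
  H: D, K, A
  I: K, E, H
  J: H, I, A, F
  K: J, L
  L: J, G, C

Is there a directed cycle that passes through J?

Yes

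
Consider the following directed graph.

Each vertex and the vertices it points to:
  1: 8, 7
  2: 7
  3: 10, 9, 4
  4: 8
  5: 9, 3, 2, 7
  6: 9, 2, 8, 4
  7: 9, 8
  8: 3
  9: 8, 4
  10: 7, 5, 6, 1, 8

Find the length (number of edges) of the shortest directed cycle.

For each vertex v, BFS finds the shortest path from v back to v.
The shortest such closed walk is 10 → 5 → 3 → 10, length 3.

3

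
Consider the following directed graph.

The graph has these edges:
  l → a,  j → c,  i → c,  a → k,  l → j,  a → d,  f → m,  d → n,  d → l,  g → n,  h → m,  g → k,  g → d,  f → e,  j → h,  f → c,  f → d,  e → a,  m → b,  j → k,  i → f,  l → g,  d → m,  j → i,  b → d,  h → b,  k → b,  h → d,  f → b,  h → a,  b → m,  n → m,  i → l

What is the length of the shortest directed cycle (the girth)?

2

For each vertex v, BFS finds the shortest path from v back to v.
The shortest such closed walk is m → b → m, length 2.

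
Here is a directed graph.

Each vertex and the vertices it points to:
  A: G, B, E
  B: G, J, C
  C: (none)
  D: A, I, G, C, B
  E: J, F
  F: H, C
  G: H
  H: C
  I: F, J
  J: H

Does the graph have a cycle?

DFS with white/gray/black marking, starting from B:
B gray
  G gray
    H gray
      C gray
      C black
    H black
  G black
  J gray
    J→H: H black — skip
  J black
  B→C: C black — skip
B black
A gray
  A→G: G black — skip
  A→B: B black — skip
  E gray
    E→J: J black — skip
    F gray
      F→H: H black — skip
      F→C: C black — skip
    F black
  E black
A black
D gray
  D→A: A black — skip
  I gray
    I→F: F black — skip
    I→J: J black — skip
  I black
  D→G: G black — skip
  D→C: C black — skip
  D→B: B black — skip
D black
Every edge goes to a white or black vertex — no back edge, so the graph is acyclic.

No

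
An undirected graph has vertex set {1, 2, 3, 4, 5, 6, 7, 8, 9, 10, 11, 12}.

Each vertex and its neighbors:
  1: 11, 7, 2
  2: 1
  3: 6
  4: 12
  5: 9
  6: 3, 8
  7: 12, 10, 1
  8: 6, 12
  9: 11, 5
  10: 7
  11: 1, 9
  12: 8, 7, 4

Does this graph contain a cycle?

DFS, tracking each vertex's parent; an edge to a visited non-parent vertex closes a cycle.
Start from 11:
visit 11 (parent –)
  visit 1 (parent 11)
    1–11: parent, skip
    visit 7 (parent 1)
      visit 12 (parent 7)
        visit 8 (parent 12)
          visit 6 (parent 8)
            visit 3 (parent 6)
              3–6: parent, skip
            6–8: parent, skip
          8–12: parent, skip
        12–7: parent, skip
        visit 4 (parent 12)
          4–12: parent, skip
      visit 10 (parent 7)
        10–7: parent, skip
      7–1: parent, skip
    visit 2 (parent 1)
      2–1: parent, skip
  visit 9 (parent 11)
    9–11: parent, skip
    visit 5 (parent 9)
      5–9: parent, skip
No non-parent visited neighbor found — the graph is a forest.

No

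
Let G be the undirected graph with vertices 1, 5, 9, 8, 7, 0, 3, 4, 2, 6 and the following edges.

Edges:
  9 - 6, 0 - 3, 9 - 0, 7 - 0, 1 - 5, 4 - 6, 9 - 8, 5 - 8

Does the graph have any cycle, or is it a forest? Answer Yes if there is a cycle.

No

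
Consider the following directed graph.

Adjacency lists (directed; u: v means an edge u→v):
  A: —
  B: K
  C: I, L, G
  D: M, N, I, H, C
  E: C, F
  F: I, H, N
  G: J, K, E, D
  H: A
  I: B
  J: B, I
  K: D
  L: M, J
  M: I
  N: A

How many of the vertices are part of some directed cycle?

A vertex is on a directed cycle iff it belongs to a strongly connected component of size ≥ 2 (or has a self-loop).
The vertices on cycles are {B, C, D, E, F, G, I, J, K, L, M} — 11 in total.

11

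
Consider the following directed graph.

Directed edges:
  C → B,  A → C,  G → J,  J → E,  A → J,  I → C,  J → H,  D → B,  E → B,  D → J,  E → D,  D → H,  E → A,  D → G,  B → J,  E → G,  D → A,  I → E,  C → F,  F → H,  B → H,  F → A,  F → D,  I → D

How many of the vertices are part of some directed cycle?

A vertex is on a directed cycle iff it belongs to a strongly connected component of size ≥ 2 (or has a self-loop).
The vertices on cycles are {A, B, C, D, E, F, G, J} — 8 in total.

8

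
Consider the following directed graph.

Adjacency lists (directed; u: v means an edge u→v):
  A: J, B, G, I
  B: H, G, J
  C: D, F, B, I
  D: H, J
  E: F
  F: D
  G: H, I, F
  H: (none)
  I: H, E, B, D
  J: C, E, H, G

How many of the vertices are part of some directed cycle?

8

A vertex is on a directed cycle iff it belongs to a strongly connected component of size ≥ 2 (or has a self-loop).
The vertices on cycles are {B, C, D, E, F, G, I, J} — 8 in total.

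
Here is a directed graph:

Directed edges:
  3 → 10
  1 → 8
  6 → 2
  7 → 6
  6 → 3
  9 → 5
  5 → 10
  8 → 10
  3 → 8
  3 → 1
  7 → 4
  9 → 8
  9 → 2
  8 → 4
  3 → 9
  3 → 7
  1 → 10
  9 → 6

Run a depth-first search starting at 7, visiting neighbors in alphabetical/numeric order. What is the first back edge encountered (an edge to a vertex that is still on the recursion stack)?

DFS from 7 (visiting neighbors in alphabetical/numeric order); mark gray on enter, black on exit:
7 gray
  4 gray
  4 black
  6 gray
    2 gray
    2 black
    3 gray
      1 gray
        8 gray
          8→4: 4 black — skip
          10 gray
          10 black
        8 black
        1→10: 10 black — skip
      1 black
      3→7: 7 is gray → back edge
First back edge: 3 → 7.

3->7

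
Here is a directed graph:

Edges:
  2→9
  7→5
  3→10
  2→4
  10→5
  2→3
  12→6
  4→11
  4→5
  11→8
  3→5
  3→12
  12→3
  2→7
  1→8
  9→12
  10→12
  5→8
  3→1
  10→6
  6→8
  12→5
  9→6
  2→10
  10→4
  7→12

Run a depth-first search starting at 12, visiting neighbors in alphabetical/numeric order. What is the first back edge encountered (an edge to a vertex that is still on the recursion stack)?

10->12

DFS from 12 (visiting neighbors in alphabetical/numeric order); mark gray on enter, black on exit:
12 gray
  3 gray
    1 gray
      8 gray
      8 black
    1 black
    5 gray
      5→8: 8 black — skip
    5 black
    10 gray
      4 gray
        4→5: 5 black — skip
        11 gray
          11→8: 8 black — skip
        11 black
      4 black
      10→5: 5 black — skip
      6 gray
        6→8: 8 black — skip
      6 black
      10→12: 12 is gray → back edge
First back edge: 10 → 12.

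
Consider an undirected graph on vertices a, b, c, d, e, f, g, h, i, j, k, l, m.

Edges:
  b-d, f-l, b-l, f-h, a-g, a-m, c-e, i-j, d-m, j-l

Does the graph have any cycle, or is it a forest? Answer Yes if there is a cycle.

No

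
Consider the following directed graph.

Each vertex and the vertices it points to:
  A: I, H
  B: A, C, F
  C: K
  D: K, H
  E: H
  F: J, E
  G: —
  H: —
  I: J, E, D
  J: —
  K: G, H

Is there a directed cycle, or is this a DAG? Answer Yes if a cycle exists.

No

DFS with white/gray/black marking, starting from J:
J gray
J black
A gray
  I gray
    I→J: J black — skip
    E gray
      H gray
      H black
    E black
    D gray
      K gray
        G gray
        G black
        K→H: H black — skip
      K black
      D→H: H black — skip
    D black
  I black
  A→H: H black — skip
A black
B gray
  B→A: A black — skip
  C gray
    C→K: K black — skip
  C black
  F gray
    F→J: J black — skip
    F→E: E black — skip
  F black
B black
Every edge goes to a white or black vertex — no back edge, so the graph is acyclic.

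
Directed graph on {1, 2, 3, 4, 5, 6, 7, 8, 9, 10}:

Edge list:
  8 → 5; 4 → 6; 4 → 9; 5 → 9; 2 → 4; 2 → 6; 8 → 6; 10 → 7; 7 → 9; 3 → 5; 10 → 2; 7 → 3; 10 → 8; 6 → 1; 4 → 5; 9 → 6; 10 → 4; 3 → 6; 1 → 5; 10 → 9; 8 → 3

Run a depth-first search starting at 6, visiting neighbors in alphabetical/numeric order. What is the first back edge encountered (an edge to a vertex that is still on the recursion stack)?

DFS from 6 (visiting neighbors in alphabetical/numeric order); mark gray on enter, black on exit:
6 gray
  1 gray
    5 gray
      9 gray
        9→6: 6 is gray → back edge
First back edge: 9 → 6.

9→6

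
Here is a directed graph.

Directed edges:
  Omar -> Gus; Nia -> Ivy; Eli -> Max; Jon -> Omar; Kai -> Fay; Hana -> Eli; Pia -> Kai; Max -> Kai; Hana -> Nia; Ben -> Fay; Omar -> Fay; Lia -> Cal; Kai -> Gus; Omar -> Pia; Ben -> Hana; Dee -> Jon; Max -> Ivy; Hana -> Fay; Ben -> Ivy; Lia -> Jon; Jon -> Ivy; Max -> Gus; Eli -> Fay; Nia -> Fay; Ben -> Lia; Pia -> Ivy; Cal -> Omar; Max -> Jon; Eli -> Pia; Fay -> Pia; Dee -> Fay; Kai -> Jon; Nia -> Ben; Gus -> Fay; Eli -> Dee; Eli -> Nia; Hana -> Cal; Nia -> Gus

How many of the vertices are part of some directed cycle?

A vertex is on a directed cycle iff it belongs to a strongly connected component of size ≥ 2 (or has a self-loop).
The vertices on cycles are {Ben, Eli, Fay, Gus, Jon, Kai, Nia, Pia, Hana, Omar} — 10 in total.

10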